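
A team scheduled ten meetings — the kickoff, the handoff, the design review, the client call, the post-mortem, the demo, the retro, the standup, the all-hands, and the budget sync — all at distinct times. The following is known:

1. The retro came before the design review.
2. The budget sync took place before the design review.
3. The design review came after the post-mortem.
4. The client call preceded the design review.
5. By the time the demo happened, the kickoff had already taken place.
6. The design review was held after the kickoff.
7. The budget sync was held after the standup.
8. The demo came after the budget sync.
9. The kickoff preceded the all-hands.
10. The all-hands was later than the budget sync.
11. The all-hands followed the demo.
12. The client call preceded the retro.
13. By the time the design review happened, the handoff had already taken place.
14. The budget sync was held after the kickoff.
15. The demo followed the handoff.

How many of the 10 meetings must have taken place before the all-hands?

Directly stated before the all-hands: the budget sync, the demo, and the kickoff.
The handoff reaches the all-hands via the handoff → the demo → the all-hands.
The standup reaches the all-hands via the standup → the budget sync → the all-hands.
That's the budget sync, the demo, the handoff, the kickoff, and the standup — 5 in all.

5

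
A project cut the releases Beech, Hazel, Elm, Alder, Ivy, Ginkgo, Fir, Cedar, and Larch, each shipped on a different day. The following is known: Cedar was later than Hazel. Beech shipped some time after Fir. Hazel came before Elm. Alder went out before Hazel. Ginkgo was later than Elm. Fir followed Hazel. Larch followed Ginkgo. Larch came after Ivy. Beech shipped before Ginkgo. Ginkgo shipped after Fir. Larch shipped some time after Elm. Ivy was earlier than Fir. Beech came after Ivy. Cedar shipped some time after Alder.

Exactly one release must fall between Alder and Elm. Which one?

Hazel

Tracing the constraints gives Alder → Hazel → Elm, so Hazel sits after Alder and before Elm.
No other release is forced both after Alder and before Elm.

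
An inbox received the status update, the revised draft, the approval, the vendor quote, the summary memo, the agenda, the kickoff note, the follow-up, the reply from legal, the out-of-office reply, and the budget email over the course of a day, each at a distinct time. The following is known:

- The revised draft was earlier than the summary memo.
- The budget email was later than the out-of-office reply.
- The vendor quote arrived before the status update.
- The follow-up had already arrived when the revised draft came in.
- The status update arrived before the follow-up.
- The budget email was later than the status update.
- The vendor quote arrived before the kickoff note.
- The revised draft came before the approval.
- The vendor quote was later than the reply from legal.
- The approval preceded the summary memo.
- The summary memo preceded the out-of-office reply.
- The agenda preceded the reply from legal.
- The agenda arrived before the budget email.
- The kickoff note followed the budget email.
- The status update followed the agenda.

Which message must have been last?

Every other message has a chain of constraints placing it before the kickoff note, so the kickoff note is last.

the kickoff note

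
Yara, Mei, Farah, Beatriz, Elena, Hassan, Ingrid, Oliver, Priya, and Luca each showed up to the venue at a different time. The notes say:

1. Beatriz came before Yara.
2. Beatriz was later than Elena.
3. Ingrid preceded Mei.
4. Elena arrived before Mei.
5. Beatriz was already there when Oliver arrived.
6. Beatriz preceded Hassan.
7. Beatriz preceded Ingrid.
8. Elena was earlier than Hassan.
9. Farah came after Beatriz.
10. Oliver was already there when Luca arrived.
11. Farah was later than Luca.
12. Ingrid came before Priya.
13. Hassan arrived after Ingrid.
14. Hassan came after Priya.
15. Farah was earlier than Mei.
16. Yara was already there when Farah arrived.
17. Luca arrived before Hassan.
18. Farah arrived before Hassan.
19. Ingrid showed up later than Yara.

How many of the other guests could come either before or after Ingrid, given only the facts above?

3

Forced before Ingrid: Beatriz, Elena, and Yara; forced after Ingrid: Hassan, Mei, and Priya.
That leaves Farah, Luca, and Oliver with no forced order relative to Ingrid — 3.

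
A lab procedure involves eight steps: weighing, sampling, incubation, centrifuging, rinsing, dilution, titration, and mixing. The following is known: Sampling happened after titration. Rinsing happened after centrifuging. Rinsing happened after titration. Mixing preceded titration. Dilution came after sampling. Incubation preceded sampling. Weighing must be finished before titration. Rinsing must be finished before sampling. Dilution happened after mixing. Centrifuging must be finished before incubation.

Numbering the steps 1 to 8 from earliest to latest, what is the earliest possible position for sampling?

Centrifuging, incubation, mixing, rinsing, titration, and weighing must all come before sampling — 6 forced predecessors.
Nothing else is forced ahead of sampling, so its earliest slot is position 6 + 1 = 7.

7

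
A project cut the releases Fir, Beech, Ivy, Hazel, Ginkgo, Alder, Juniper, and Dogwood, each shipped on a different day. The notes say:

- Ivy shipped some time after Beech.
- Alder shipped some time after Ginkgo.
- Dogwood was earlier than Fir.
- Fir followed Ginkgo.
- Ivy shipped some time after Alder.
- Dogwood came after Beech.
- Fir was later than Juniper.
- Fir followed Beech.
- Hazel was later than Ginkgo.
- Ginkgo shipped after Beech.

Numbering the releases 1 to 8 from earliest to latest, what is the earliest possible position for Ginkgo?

2

Beech must come before Ginkgo — 1 forced predecessor.
Nothing else is forced ahead of Ginkgo, so its earliest slot is position 1 + 1 = 2.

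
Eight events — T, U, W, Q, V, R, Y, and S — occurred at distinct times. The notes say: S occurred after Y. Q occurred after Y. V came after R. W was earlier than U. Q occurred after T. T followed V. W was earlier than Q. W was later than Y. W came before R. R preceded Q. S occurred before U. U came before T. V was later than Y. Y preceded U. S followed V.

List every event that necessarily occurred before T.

R, S, U, V, W, Y

Directly stated before T: U and V.
R reaches T via R → V → T.
S reaches T via S → U → T.
W reaches T via W → U → T.
Likewise Y reaches T by chaining the stated constraints.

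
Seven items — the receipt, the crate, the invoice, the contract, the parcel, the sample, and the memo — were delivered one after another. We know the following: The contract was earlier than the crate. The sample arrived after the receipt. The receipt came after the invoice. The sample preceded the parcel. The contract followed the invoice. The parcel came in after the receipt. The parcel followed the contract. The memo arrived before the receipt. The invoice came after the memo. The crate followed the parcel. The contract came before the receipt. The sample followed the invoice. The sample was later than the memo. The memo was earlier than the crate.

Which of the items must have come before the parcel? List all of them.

the contract, the invoice, the memo, the receipt, the sample

Directly stated before the parcel: the contract, the receipt, and the sample.
The invoice reaches the parcel via the invoice → the receipt → the parcel.
The memo reaches the parcel via the memo → the sample → the parcel.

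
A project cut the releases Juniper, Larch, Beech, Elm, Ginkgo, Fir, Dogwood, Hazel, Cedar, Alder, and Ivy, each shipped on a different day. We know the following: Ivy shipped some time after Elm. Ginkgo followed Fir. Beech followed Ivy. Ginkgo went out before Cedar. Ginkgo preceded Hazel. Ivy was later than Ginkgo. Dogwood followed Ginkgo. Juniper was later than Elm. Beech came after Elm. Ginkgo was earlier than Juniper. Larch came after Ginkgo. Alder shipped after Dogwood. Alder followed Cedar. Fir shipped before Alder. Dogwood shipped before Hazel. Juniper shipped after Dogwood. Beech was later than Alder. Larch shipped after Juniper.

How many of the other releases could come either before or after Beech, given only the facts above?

3

Forced before Beech: Alder, Cedar, Dogwood, Elm, Fir, Ginkgo, and Ivy.
That leaves Hazel, Juniper, and Larch with no forced order relative to Beech — 3.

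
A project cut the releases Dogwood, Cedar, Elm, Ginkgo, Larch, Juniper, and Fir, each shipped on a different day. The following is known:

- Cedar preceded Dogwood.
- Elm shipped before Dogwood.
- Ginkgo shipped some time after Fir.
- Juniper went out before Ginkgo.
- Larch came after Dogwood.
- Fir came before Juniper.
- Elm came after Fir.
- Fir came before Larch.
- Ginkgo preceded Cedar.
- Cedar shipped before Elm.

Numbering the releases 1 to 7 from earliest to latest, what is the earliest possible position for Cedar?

4

Fir, Ginkgo, and Juniper must all come before Cedar — 3 forced predecessors.
Nothing else is forced ahead of Cedar, so its earliest slot is position 3 + 1 = 4.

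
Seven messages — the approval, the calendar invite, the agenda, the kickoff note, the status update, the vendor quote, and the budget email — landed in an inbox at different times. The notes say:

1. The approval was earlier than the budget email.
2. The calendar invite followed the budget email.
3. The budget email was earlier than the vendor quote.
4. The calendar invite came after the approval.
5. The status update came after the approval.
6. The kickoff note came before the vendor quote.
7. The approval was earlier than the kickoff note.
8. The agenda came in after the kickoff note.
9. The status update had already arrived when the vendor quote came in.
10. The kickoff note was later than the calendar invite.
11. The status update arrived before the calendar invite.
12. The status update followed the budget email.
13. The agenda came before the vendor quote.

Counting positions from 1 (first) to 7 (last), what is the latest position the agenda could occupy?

The agenda must come before the vendor quote — 1 message forced after it.
Everything else can be placed before the agenda in some valid order, so the agenda can sit as late as position 7 − 1 = 6.

6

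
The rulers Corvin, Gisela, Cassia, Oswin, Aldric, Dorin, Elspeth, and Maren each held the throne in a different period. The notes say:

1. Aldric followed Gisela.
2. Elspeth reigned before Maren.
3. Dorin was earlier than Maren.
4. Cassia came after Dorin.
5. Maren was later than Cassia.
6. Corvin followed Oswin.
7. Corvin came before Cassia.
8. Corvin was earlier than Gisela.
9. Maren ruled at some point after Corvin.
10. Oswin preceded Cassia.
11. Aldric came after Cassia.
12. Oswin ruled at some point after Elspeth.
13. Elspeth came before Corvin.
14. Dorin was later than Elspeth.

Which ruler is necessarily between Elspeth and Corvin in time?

Oswin

Tracing the constraints gives Elspeth → Oswin → Corvin, so Oswin sits after Elspeth and before Corvin.
No other ruler is forced both after Elspeth and before Corvin.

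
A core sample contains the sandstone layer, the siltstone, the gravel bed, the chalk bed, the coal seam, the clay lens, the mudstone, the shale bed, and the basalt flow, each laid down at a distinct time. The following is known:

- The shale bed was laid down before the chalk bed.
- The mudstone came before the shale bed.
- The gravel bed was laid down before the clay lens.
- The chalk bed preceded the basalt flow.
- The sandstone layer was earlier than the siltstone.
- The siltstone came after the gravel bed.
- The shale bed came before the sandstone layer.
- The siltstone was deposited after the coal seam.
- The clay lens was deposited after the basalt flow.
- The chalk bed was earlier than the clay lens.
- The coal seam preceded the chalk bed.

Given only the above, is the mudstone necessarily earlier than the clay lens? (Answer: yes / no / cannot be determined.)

Chain the constraints: the mudstone → the shale bed → the chalk bed → the clay lens. Each link is directly stated, so the mudstone comes before the clay lens.

yes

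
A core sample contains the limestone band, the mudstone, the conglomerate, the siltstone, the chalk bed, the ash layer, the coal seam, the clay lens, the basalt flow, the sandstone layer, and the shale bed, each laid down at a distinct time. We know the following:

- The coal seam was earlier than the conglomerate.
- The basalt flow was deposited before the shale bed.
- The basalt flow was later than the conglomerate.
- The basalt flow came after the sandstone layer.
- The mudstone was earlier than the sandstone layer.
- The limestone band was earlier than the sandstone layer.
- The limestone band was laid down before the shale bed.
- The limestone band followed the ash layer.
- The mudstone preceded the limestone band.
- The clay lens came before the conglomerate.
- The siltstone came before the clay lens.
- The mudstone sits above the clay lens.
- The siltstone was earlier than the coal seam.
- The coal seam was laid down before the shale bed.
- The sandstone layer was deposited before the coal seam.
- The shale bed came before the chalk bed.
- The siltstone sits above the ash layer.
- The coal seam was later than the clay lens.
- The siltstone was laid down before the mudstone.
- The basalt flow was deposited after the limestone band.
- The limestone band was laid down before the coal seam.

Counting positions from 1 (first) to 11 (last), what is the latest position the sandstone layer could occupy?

The sandstone layer must come before the basalt flow, the chalk bed, the coal seam, the conglomerate, and the shale bed — 5 layers forced after it.
Everything else can be placed before the sandstone layer in some valid order, so the sandstone layer can sit as late as position 11 − 5 = 6.

6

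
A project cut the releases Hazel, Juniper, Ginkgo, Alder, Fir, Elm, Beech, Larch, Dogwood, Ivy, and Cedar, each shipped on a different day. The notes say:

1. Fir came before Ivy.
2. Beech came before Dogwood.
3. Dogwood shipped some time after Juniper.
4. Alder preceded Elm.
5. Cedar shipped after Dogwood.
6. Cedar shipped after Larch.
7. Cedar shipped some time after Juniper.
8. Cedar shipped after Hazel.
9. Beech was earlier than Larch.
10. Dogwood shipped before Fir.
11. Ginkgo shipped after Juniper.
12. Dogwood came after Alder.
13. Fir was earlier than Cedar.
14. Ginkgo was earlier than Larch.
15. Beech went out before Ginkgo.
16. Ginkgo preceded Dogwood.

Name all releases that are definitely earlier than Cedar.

Alder, Beech, Dogwood, Fir, Ginkgo, Hazel, Juniper, Larch

Directly stated before Cedar: Dogwood, Fir, Hazel, Juniper, and Larch.
Alder reaches Cedar via Alder → Dogwood → Cedar.
Beech reaches Cedar via Beech → Dogwood → Cedar.
Ginkgo reaches Cedar via Ginkgo → Dogwood → Cedar.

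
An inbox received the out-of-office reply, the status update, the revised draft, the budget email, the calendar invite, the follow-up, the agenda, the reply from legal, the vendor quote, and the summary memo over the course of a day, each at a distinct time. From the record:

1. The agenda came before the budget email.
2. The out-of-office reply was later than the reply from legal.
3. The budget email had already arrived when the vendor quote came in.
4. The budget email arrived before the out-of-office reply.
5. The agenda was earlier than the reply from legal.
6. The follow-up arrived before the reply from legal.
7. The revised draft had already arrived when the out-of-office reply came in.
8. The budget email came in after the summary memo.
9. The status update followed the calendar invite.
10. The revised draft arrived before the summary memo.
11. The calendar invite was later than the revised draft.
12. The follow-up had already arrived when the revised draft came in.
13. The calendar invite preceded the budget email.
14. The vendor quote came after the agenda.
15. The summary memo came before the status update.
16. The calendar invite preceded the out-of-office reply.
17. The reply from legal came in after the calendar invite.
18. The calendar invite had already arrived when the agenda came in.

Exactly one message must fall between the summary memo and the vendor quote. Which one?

Tracing the constraints gives the summary memo → the budget email → the vendor quote, so the budget email sits after the summary memo and before the vendor quote.
No other message is forced both after the summary memo and before the vendor quote.

the budget email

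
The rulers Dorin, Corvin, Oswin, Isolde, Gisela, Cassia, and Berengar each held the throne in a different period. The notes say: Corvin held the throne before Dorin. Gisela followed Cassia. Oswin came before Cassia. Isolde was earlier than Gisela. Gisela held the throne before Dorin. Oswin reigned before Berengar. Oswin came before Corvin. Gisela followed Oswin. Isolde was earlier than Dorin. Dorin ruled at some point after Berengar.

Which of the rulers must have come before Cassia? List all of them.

Oswin

Directly stated before Cassia: Oswin.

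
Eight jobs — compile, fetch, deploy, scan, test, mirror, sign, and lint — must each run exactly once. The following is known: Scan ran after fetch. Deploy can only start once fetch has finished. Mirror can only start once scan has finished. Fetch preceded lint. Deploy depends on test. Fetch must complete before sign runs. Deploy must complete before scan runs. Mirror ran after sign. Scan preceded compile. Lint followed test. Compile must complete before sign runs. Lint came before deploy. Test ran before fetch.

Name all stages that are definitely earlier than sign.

Directly stated before sign: compile and fetch.
Deploy reaches sign via deploy → scan → compile → sign.
Lint reaches sign via lint → deploy → scan → compile → sign.
Scan reaches sign via scan → compile → sign.
Likewise test reaches sign by chaining the stated constraints.
No chain forces mirror ahead of sign.

compile, deploy, fetch, lint, scan, test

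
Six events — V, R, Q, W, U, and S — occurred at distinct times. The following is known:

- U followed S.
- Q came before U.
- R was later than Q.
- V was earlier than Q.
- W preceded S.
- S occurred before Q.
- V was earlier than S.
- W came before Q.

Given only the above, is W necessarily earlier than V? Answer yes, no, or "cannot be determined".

No chain of stated constraints runs from W to V, and none runs from V to W either.
So the relative order of W and V is not fixed by the given facts.

cannot be determined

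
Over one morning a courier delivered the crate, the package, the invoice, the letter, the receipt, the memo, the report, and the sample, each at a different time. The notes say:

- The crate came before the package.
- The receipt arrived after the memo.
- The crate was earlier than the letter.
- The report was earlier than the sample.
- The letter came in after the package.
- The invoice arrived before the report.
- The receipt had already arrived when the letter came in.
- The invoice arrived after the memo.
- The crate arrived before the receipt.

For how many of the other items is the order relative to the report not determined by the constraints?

4

Forced before the report: the invoice and the memo; forced after the report: the sample.
That leaves the crate, the letter, the package, and the receipt with no forced order relative to the report — 4.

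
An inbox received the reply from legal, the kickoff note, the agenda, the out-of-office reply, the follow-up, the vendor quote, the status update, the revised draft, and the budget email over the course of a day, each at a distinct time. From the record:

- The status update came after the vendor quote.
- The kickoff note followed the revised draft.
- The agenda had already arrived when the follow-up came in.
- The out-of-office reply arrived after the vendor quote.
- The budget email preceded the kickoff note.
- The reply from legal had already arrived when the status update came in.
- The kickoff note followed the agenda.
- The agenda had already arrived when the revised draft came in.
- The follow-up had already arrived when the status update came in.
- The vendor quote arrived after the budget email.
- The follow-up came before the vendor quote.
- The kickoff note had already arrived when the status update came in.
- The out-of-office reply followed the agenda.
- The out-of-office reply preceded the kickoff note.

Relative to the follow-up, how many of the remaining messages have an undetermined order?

3

Forced before the follow-up: the agenda; forced after the follow-up: the kickoff note, the out-of-office reply, the status update, and the vendor quote.
That leaves the budget email, the reply from legal, and the revised draft with no forced order relative to the follow-up — 3.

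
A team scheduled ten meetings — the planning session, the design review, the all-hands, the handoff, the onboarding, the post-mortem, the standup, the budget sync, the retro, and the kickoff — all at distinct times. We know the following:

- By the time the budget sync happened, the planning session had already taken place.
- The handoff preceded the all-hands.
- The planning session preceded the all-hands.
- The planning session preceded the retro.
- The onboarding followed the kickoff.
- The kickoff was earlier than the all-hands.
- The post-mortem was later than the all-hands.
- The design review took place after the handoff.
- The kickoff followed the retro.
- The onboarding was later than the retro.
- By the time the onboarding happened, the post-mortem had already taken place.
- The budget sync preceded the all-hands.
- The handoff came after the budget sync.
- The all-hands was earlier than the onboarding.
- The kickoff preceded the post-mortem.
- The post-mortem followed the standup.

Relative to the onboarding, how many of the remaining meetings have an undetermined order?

1

Forced before the onboarding: the all-hands, the budget sync, the handoff, the kickoff, the planning session, the post-mortem, the retro, and the standup.
That leaves the design review with no forced order relative to the onboarding — 1.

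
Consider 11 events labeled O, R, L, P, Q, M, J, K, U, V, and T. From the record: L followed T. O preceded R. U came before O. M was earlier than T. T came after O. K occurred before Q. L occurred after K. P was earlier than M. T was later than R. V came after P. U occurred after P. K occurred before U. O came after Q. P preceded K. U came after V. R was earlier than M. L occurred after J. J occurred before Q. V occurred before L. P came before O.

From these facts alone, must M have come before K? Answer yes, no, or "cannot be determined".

no

Tracing the constraints gives K → U → O → R → M, so K must come before M.
That means M cannot be before K.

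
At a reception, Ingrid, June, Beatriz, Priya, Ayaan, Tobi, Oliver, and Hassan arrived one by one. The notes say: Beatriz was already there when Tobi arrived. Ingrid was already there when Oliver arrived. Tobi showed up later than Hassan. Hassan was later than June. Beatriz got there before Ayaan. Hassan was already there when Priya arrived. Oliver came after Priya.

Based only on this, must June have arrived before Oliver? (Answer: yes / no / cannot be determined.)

Chain the constraints: June → Hassan → Priya → Oliver. Each link is directly stated, so June comes before Oliver.

yes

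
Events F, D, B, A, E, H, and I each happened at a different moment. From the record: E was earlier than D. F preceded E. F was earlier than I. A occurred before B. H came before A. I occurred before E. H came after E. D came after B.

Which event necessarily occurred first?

F

F has a chain of constraints placing it before every other event, so F must be first.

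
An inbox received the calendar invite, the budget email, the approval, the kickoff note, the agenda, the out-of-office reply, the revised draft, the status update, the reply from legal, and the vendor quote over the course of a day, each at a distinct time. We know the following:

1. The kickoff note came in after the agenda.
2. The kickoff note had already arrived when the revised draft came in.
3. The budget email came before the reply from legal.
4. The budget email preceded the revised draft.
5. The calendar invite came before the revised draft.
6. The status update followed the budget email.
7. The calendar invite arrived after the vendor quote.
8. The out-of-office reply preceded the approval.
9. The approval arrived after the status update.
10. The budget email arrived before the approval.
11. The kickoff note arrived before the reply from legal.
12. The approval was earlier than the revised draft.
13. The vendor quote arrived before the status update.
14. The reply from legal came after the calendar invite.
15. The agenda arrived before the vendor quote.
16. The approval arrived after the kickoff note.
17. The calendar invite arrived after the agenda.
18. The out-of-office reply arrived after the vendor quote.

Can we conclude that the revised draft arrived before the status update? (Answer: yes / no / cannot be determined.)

Tracing the constraints gives the status update → the approval → the revised draft, so the status update must come before the revised draft.
That means the revised draft cannot be before the status update.

no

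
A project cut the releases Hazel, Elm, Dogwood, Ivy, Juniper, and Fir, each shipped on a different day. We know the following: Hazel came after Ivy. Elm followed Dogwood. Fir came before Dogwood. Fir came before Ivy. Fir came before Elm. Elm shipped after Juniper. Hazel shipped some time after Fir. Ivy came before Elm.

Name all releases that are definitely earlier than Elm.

Dogwood, Fir, Ivy, Juniper

Directly stated before Elm: Dogwood, Fir, Ivy, and Juniper.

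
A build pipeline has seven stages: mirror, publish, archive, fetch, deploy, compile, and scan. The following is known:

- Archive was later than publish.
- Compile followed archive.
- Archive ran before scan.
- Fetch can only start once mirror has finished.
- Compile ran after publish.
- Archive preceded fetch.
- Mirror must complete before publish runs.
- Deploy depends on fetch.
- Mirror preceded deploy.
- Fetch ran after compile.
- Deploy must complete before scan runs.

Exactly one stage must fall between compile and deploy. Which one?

Tracing the constraints gives compile → fetch → deploy, so fetch sits after compile and before deploy.
No other stage is forced both after compile and before deploy.

fetch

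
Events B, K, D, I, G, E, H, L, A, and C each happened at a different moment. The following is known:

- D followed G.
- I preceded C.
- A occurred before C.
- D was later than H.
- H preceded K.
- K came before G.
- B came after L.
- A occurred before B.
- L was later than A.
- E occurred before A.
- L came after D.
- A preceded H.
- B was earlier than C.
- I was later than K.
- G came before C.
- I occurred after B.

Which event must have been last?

Every other event has a chain of constraints placing it before C, so C is last.

C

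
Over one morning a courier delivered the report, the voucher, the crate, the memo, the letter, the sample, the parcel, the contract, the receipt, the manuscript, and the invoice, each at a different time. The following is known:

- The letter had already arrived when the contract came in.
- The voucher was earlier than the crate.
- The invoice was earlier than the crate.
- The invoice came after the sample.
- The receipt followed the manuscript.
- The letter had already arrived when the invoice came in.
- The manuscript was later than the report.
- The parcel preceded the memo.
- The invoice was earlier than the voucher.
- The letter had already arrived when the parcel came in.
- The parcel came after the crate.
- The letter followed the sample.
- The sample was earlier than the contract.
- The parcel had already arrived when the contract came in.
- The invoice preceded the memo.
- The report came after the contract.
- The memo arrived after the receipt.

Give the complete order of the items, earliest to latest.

The constraints fix every adjacent pair, so only one ordering works:
the sample → the letter → the invoice → the voucher → the crate → the parcel → the contract → the report → the manuscript → the receipt → the memo.

the sample, the letter, the invoice, the voucher, the crate, the parcel, the contract, the report, the manuscript, the receipt, the memo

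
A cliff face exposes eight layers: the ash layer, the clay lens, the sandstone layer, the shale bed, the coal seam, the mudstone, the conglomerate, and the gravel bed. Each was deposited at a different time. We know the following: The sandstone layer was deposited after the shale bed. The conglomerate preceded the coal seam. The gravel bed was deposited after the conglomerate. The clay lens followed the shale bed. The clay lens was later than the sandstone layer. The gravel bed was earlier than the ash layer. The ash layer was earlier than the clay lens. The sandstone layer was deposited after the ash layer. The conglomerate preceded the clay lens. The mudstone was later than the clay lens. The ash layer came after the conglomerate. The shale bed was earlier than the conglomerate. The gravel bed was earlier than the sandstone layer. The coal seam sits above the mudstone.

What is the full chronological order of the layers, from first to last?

the shale bed, the conglomerate, the gravel bed, the ash layer, the sandstone layer, the clay lens, the mudstone, the coal seam

The constraints fix every adjacent pair, so only one ordering works:
the shale bed → the conglomerate → the gravel bed → the ash layer → the sandstone layer → the clay lens → the mudstone → the coal seam.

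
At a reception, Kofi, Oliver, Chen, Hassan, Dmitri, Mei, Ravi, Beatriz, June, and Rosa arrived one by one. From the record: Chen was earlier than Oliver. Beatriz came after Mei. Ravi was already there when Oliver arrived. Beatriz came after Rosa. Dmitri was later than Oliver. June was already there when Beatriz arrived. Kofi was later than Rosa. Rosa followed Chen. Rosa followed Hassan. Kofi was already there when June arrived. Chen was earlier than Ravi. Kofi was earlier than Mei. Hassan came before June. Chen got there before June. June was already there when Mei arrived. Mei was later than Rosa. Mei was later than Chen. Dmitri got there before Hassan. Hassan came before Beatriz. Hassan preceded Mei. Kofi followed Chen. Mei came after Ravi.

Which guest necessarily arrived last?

Every other guest has a chain of constraints placing them before Beatriz, so Beatriz is last.

Beatriz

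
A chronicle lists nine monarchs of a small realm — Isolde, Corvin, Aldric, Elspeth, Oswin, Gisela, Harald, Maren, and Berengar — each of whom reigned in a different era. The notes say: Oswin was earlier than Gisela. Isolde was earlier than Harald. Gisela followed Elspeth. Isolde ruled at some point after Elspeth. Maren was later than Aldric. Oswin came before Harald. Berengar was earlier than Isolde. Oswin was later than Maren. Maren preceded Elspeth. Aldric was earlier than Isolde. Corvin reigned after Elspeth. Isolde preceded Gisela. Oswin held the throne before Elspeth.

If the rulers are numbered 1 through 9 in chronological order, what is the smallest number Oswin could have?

3

Aldric and Maren must both come before Oswin — 2 forced predecessors.
Nothing else is forced ahead of Oswin, so their earliest slot is position 2 + 1 = 3.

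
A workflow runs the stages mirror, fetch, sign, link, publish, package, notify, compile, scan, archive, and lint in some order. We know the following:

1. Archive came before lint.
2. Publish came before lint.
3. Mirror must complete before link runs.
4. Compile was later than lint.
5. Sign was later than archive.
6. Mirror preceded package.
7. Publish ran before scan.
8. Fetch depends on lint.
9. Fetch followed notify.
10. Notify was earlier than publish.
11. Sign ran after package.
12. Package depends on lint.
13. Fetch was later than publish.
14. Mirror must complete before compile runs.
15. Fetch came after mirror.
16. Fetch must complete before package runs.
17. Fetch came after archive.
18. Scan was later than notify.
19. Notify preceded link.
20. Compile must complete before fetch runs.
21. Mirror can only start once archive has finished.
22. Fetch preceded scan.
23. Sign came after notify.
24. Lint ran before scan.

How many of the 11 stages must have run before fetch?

6

Directly stated before fetch: archive, compile, lint, mirror, notify, and publish.
That's archive, compile, lint, mirror, notify, and publish — 6 in all.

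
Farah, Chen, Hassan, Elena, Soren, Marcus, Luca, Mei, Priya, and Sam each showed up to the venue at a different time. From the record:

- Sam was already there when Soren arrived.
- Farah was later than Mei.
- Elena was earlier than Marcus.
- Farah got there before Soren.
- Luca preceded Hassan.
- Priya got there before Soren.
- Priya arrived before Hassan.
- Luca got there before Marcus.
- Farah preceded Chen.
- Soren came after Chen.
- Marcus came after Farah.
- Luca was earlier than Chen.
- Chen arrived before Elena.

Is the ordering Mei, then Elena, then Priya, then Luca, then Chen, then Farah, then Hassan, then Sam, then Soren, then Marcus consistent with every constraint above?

The constraints require Chen before Elena, but in the proposed sequence Elena appears ahead of Chen. That one violation is enough.

no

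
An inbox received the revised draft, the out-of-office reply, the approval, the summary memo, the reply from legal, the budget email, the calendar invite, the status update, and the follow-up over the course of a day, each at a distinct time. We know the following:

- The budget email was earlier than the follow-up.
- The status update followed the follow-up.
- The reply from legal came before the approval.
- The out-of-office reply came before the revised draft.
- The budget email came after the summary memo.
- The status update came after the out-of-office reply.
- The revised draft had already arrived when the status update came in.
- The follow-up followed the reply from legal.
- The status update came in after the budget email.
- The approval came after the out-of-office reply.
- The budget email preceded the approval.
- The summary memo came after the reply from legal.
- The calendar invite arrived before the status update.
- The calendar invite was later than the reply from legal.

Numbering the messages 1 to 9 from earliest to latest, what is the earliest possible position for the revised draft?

2

The out-of-office reply must come before the revised draft — 1 forced predecessor.
Nothing else is forced ahead of the revised draft, so its earliest slot is position 1 + 1 = 2.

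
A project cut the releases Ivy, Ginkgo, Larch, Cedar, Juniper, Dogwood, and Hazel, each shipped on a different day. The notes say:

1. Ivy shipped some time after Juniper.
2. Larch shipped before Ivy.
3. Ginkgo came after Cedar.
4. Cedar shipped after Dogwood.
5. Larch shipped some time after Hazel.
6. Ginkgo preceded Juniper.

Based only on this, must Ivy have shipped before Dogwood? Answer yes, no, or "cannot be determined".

no

Tracing the constraints gives Dogwood → Cedar → Ginkgo → Juniper → Ivy, so Dogwood must come before Ivy.
That means Ivy cannot be before Dogwood.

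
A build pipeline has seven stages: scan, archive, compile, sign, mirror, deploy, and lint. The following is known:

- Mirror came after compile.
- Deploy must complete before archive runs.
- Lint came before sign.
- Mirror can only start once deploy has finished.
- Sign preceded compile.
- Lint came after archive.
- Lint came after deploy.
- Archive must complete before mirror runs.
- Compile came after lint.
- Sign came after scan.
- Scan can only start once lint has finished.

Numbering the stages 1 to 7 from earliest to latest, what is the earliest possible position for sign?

5

Archive, deploy, lint, and scan must all come before sign — 4 forced predecessors.
Nothing else is forced ahead of sign, so its earliest slot is position 4 + 1 = 5.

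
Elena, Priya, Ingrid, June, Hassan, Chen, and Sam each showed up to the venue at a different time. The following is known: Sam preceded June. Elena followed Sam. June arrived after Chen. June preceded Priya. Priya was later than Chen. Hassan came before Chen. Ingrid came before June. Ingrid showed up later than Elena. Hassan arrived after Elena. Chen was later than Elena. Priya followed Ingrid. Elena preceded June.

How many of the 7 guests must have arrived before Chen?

3

Directly stated before Chen: Elena and Hassan.
Sam reaches Chen via Sam → Elena → Chen.
No chain forces June (or any of the others) ahead of Chen.
That's Elena, Hassan, and Sam — 3 in all.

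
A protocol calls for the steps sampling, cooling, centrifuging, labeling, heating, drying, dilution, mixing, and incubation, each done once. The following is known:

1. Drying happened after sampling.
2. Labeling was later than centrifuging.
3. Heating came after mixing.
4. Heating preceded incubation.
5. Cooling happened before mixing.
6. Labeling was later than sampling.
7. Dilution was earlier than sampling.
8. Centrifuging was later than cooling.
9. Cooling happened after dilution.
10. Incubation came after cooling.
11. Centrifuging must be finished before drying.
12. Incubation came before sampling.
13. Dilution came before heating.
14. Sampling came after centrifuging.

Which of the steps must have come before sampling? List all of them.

Directly stated before sampling: centrifuging, dilution, and incubation.
Cooling reaches sampling via cooling → incubation → sampling.
Heating reaches sampling via heating → incubation → sampling.
Mixing reaches sampling via mixing → heating → incubation → sampling.

centrifuging, cooling, dilution, heating, incubation, mixing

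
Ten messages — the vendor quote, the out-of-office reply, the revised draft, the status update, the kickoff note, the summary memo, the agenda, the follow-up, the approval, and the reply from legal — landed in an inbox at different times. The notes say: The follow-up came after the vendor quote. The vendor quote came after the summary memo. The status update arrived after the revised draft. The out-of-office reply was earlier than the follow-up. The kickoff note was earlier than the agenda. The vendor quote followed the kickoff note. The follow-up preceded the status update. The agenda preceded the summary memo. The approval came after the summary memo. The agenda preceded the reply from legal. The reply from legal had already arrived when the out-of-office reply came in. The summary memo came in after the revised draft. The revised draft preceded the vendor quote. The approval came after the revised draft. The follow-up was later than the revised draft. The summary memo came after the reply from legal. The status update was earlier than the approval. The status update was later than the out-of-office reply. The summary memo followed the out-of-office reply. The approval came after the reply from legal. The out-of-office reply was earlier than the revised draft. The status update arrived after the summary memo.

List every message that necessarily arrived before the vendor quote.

the agenda, the kickoff note, the out-of-office reply, the reply from legal, the revised draft, the summary memo

Directly stated before the vendor quote: the kickoff note, the revised draft, and the summary memo.
The agenda reaches the vendor quote via the agenda → the summary memo → the vendor quote.
The out-of-office reply reaches the vendor quote via the out-of-office reply → the summary memo → the vendor quote.
The reply from legal reaches the vendor quote via the reply from legal → the summary memo → the vendor quote.
No chain forces the approval (or any of the others) ahead of the vendor quote.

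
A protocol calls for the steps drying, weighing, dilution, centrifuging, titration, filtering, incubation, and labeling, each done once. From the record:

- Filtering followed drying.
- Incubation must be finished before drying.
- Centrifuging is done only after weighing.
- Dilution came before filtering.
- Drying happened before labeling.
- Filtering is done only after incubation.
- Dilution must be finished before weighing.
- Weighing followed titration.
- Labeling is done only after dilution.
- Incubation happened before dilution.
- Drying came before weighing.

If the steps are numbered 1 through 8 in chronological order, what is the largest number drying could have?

4

Drying must come before centrifuging, filtering, labeling, and weighing — 4 steps forced after it.
Everything else can be placed before drying in some valid order, so drying can sit as late as position 8 − 4 = 4.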